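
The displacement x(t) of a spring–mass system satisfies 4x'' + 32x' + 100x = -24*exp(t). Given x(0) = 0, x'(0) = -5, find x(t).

x = -3*exp(t)/17 - 70*exp(-4*t)*sin(3*t)/51 + 3*cos(3*t)*exp(-4*t)/17

Divide through by 4: x'' + 8x' + 25x = -6*exp(t).
Characteristic equation r² + 8r + 25 = 0 has discriminant (8)² - 4·(25) = -36 < 0, so r = -4 ± 3i.
Hence x_h = C1*cos(3*t)*exp(-4*t) + C2*exp(-4*t)*sin(3*t).
Try x_p = A*exp(t). Substituting into the equation and dividing by exp(t) gives A = -3/17, so x_p = -3*exp(t)/17.
General solution: x = -3*exp(t)/17 + C1*cos(3*t)*exp(-4*t) + C2*exp(-4*t)*sin(3*t).
Apply the initial conditions: x(0) = -3/17 + C1 = 0 and x'(0) = -3/17 - 4*C1 + 3*C2 = -5. Solving gives C1 = 3/17, C2 = -70/51.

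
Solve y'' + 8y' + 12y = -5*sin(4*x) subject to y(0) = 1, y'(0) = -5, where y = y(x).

Characteristic equation r² + 8r + 12 = 0 factors as (r + 2)(r + 6) = 0, so r = -2, -6.
Hence y_h = C1*exp(-2*x) + C2*exp(-6*x).
Try y_p = A*cos(4*x) + B*sin(4*x). Substituting and equating the coefficients of cos(4x) and sin(4x) gives A = 2/13, B = 1/52, so y_p = sin(4*x)/52 + 2*cos(4*x)/13.
General solution: y = sin(4*x)/52 + 2*cos(4*x)/13 + C1*exp(-2*x) + C2*exp(-6*x).
Apply the initial conditions: y(0) = 2/13 + C1 + C2 = 1 and y'(0) = 1/13 - 6*C2 - 2*C1 = -5. Solving gives C1 = 0, C2 = 11/13.

y = sin(4*x)/52 + 2*cos(4*x)/13 + 11*exp(-6*x)/13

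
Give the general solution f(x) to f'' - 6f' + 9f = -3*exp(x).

Characteristic equation r² - 6r + 9 = 0 has discriminant (-6)² - 4·(9) = 0, so r = 3 is a repeated root.
Hence f_h = (C1 + C2*x)*exp(3*x).
Try f_p = A*exp(x). Substituting into the equation and dividing by exp(x) gives A = -3/4, so f_p = -3*exp(x)/4.

f = -3*exp(x)/4 + C1*exp(3*x) + C2*x*exp(3*x)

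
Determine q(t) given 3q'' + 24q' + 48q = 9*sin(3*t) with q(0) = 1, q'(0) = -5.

q = -72*cos(3*t)/625 + 21*sin(3*t)/625 + 697*exp(-4*t)/625 - 16*t*exp(-4*t)/25

Divide through by 3: q'' + 8q' + 16q = 3*sin(3*t).
Characteristic equation r² + 8r + 16 = 0 has discriminant (8)² - 4·(16) = 0, so r = -4 is a repeated root.
Hence q_h = (C1 + C2*t)*exp(-4*t).
Try q_p = A*cos(3*t) + B*sin(3*t). Substituting and equating the coefficients of cos(3t) and sin(3t) gives A = -72/625, B = 21/625, so q_p = -72*cos(3*t)/625 + 21*sin(3*t)/625.
General solution: q = -72*cos(3*t)/625 + 21*sin(3*t)/625 + C1*exp(-4*t) + C2*t*exp(-4*t).
Apply the initial conditions: q(0) = -72/625 + C1 = 1 and q'(0) = 63/625 + C2 - 4*C1 = -5. Solving gives C1 = 697/625, C2 = -16/25.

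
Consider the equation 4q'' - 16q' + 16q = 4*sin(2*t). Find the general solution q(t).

Divide through by 4: q'' - 4q' + 4q = sin(2*t).
Characteristic equation r² - 4r + 4 = 0 has discriminant (-4)² - 4·(4) = 0, so r = 2 is a repeated root.
Hence q_h = (C1 + C2*t)*exp(2*t).
Try q_p = A*cos(2*t) + B*sin(2*t). Substituting and equating the coefficients of cos(2t) and sin(2t) gives A = 1/8, B = 0, so q_p = cos(2*t)/8.

q = cos(2*t)/8 + C1*exp(2*t) + C2*t*exp(2*t)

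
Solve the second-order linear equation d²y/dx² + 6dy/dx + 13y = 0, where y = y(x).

Characteristic equation r² + 6r + 13 = 0 has discriminant (6)² - 4·(13) = -16 < 0, so r = -3 ± 2i.
Hence y_h = C1*cos(2*x)*exp(-3*x) + C2*exp(-3*x)*sin(2*x).

y = C1*cos(2*x)*exp(-3*x) + C2*exp(-3*x)*sin(2*x)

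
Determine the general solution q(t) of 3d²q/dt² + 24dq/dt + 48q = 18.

Divide through by 3: q'' + 8q' + 16q = 6.
Characteristic equation r² + 8r + 16 = 0 has discriminant (8)² - 4·(16) = 0, so r = -4 is a repeated root.
Hence q_h = (C1 + C2*t)*exp(-4*t).
For the particular solution try q_p = A0. Substituting and matching coefficients of each power of t gives A0 = 3/8, so q_p = 3/8.

q = 3/8 + C1*exp(-4*t) + C2*t*exp(-4*t)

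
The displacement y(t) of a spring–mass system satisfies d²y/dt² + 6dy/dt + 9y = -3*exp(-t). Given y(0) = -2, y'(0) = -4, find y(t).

Characteristic equation r² + 6r + 9 = 0 has discriminant (6)² - 4·(9) = 0, so r = -3 is a repeated root.
Hence y_h = (C1 + C2*t)*exp(-3*t).
Try y_p = A*exp(-t). Substituting into the equation and dividing by exp(-t) gives A = -3/4, so y_p = -3*exp(-t)/4.
General solution: y = -3*exp(-t)/4 + C1*exp(-3*t) + C2*t*exp(-3*t).
Apply the initial conditions: y(0) = -3/4 + C1 = -2 and y'(0) = 3/4 + C2 - 3*C1 = -4. Solving gives C1 = -5/4, C2 = -17/2.

y = -5*exp(-3*t)/4 - 3*exp(-t)/4 - 17*t*exp(-3*t)/2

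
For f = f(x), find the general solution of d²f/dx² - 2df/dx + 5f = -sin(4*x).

Characteristic equation r² - 2r + 5 = 0 has discriminant (-2)² - 4·(5) = -16 < 0, so r = 1 ± 2i.
Hence f_h = C1*cos(2*x)*exp(x) + C2*exp(x)*sin(2*x).
Try f_p = A*cos(4*x) + B*sin(4*x). Substituting and equating the coefficients of cos(4x) and sin(4x) gives A = -8/185, B = 11/185, so f_p = -8*cos(4*x)/185 + 11*sin(4*x)/185.

f = -8*cos(4*x)/185 + 11*sin(4*x)/185 + C1*cos(2*x)*exp(x) + C2*exp(x)*sin(2*x)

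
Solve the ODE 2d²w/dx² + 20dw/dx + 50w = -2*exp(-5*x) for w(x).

Divide through by 2: w'' + 10w' + 25w = -exp(-5*x).
Characteristic equation r² + 10r + 25 = 0 has discriminant (10)² - 4·(25) = 0, so r = -5 is a repeated root.
Hence w_h = (C1 + C2*x)*exp(-5*x).
Since exp(-5*x) solves the homogeneous equation (r = -5 is a root of multiplicity 2), multiply the trial by x^2. Try w_p = A*x^2*exp(-5*x). Substituting into the equation and dividing by exp(-5*x) gives A = -1/2, so w_p = -x^2*exp(-5*x)/2.

w = C1*exp(-5*x) - x**2*exp(-5*x)/2 + C2*x*exp(-5*x)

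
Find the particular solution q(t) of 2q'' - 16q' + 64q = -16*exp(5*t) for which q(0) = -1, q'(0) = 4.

q = -8*exp(5*t)/17 - 9*cos(4*t)*exp(4*t)/17 + 36*exp(4*t)*sin(4*t)/17

Divide through by 2: q'' - 8q' + 32q = -8*exp(5*t).
Characteristic equation r² - 8r + 32 = 0 has discriminant (-8)² - 4·(32) = -64 < 0, so r = 4 ± 4i.
Hence q_h = C1*cos(4*t)*exp(4*t) + C2*exp(4*t)*sin(4*t).
Try q_p = A*exp(5*t). Substituting into the equation and dividing by exp(5*t) gives A = -8/17, so q_p = -8*exp(5*t)/17.
General solution: q = -8*exp(5*t)/17 + C1*cos(4*t)*exp(4*t) + C2*exp(4*t)*sin(4*t).
Apply the initial conditions: q(0) = -8/17 + C1 = -1 and q'(0) = -40/17 + 4*C1 + 4*C2 = 4. Solving gives C1 = -9/17, C2 = 36/17.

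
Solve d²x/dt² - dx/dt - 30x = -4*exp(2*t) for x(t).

x = exp(2*t)/7 + C1*exp(-5*t) + C2*exp(6*t)

Characteristic equation r² - r - 30 = 0 factors as (r + 5)(r - 6) = 0, so r = -5, 6.
Hence x_h = C1*exp(-5*t) + C2*exp(6*t).
Try x_p = A*exp(2*t). Substituting into the equation and dividing by exp(2*t) gives A = 1/7, so x_p = exp(2*t)/7.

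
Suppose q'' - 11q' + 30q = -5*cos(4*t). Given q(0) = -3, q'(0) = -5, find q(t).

Characteristic equation r² - 11r + 30 = 0 factors as (r - 5)(r - 6) = 0, so r = 5, 6.
Hence q_h = C1*exp(5*t) + C2*exp(6*t).
Try q_p = A*cos(4*t) + B*sin(4*t). Substituting and equating the coefficients of cos(4t) and sin(4t) gives A = -35/1066, B = 55/533, so q_p = -35*cos(4*t)/1066 + 55*sin(4*t)/533.
General solution: q = -35*cos(4*t)/1066 + 55*sin(4*t)/533 + C1*exp(5*t) + C2*exp(6*t).
Apply the initial conditions: q(0) = -35/1066 + C1 + C2 = -3 and q'(0) = 220/533 + 5*C1 + 6*C2 = -5. Solving gives C1 = -508/41, C2 = 245/26.

q = -508*exp(5*t)/41 - 35*cos(4*t)/1066 + 55*sin(4*t)/533 + 245*exp(6*t)/26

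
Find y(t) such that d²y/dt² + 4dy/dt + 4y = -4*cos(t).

Characteristic equation r² + 4r + 4 = 0 has discriminant (4)² - 4·(4) = 0, so r = -2 is a repeated root.
Hence y_h = (C1 + C2*t)*exp(-2*t).
Try y_p = A*cos(t) + B*sin(t). Substituting and equating the coefficients of cos(t) and sin(t) gives A = -12/25, B = -16/25, so y_p = -16*sin(t)/25 - 12*cos(t)/25.

y = -16*sin(t)/25 - 12*cos(t)/25 + C1*exp(-2*t) + C2*t*exp(-2*t)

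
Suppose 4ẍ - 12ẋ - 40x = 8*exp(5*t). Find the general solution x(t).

x = C1*exp(5*t) + C2*exp(-2*t) + 2*t*exp(5*t)/7

Divide through by 4: x'' - 3x' - 10x = 2*exp(5*t).
Characteristic equation r² - 3r - 10 = 0 factors as (r - 5)(r + 2) = 0, so r = 5, -2.
Hence x_h = C1*exp(5*t) + C2*exp(-2*t).
Since exp(5*t) solves the homogeneous equation (r = 5 is a root of multiplicity 1), multiply the trial by t. Try x_p = A*t*exp(5*t). Substituting into the equation and dividing by exp(5*t) gives A = 2/7, so x_p = 2*t*exp(5*t)/7.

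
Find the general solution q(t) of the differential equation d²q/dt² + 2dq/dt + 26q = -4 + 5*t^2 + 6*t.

q = -809/4394 + 5*t**2/26 + 34*t/169 + C1*cos(5*t)*exp(-t) + C2*exp(-t)*sin(5*t)

Characteristic equation r² + 2r + 26 = 0 has discriminant (2)² - 4·(26) = -100 < 0, so r = -1 ± 5i.
Hence q_h = C1*cos(5*t)*exp(-t) + C2*exp(-t)*sin(5*t).
For the particular solution try q_p = A0 + A1*t + A2*t^2. Substituting and matching coefficients of each power of t gives A0 = -809/4394, A1 = 34/169, A2 = 5/26, so q_p = -809/4394 + 5*t^2/26 + 34*t/169.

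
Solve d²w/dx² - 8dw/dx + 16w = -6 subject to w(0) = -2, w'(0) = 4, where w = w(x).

w = -3/8 - 13*exp(4*x)/8 + 21*x*exp(4*x)/2

Characteristic equation r² - 8r + 16 = 0 has discriminant (-8)² - 4·(16) = 0, so r = 4 is a repeated root.
Hence w_h = (C1 + C2*x)*exp(4*x).
For the particular solution try w_p = A0. Substituting and matching coefficients of each power of x gives A0 = -3/8, so w_p = -3/8.
General solution: w = -3/8 + C1*exp(4*x) + C2*x*exp(4*x).
Apply the initial conditions: w(0) = -3/8 + C1 = -2 and w'(0) = C2 + 4*C1 = 4. Solving gives C1 = -13/8, C2 = 21/2.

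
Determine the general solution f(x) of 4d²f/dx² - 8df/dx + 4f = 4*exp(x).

f = C1*exp(x) + x**2*exp(x)/2 + C2*x*exp(x)

Divide through by 4: f'' - 2f' + f = exp(x).
Characteristic equation r² - 2r + 1 = 0 has discriminant (-2)² - 4·(1) = 0, so r = 1 is a repeated root.
Hence f_h = (C1 + C2*x)*exp(x).
Since exp(x) solves the homogeneous equation (r = 1 is a root of multiplicity 2), multiply the trial by x^2. Try f_p = A*x^2*exp(x). Substituting into the equation and dividing by exp(x) gives A = 1/2, so f_p = x^2*exp(x)/2.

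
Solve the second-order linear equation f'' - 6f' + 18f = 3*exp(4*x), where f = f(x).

f = 3*exp(4*x)/10 + C1*cos(3*x)*exp(3*x) + C2*exp(3*x)*sin(3*x)

Characteristic equation r² - 6r + 18 = 0 has discriminant (-6)² - 4·(18) = -36 < 0, so r = 3 ± 3i.
Hence f_h = C1*cos(3*x)*exp(3*x) + C2*exp(3*x)*sin(3*x).
Try f_p = A*exp(4*x). Substituting into the equation and dividing by exp(4*x) gives A = 3/10, so f_p = 3*exp(4*x)/10.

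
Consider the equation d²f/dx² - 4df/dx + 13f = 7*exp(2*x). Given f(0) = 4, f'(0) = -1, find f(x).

Characteristic equation r² - 4r + 13 = 0 has discriminant (-4)² - 4·(13) = -36 < 0, so r = 2 ± 3i.
Hence f_h = C1*cos(3*x)*exp(2*x) + C2*exp(2*x)*sin(3*x).
Try f_p = A*exp(2*x). Substituting into the equation and dividing by exp(2*x) gives A = 7/9, so f_p = 7*exp(2*x)/9.
General solution: f = 7*exp(2*x)/9 + C1*cos(3*x)*exp(2*x) + C2*exp(2*x)*sin(3*x).
Apply the initial conditions: f(0) = 7/9 + C1 = 4 and f'(0) = 14/9 + 2*C1 + 3*C2 = -1. Solving gives C1 = 29/9, C2 = -3.

f = 7*exp(2*x)/9 - 3*exp(2*x)*sin(3*x) + 29*cos(3*x)*exp(2*x)/9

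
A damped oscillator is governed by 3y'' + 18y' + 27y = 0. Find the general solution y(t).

y = C1*exp(-3*t) + C2*t*exp(-3*t)

Divide through by 3: y'' + 6y' + 9y = 0.
Characteristic equation r² + 6r + 9 = 0 has discriminant (6)² - 4·(9) = 0, so r = -3 is a repeated root.
Hence y_h = (C1 + C2*t)*exp(-3*t).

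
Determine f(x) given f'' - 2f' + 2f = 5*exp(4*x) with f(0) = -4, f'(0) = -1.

Characteristic equation r² - 2r + 2 = 0 has discriminant (-2)² - 4·(2) = -4 < 0, so r = 1 ± i.
Hence f_h = C1*cos(x)*exp(x) + C2*exp(x)*sin(x).
Try f_p = A*exp(4*x). Substituting into the equation and dividing by exp(4*x) gives A = 1/2, so f_p = exp(4*x)/2.
General solution: f = exp(4*x)/2 + C1*cos(x)*exp(x) + C2*exp(x)*sin(x).
Apply the initial conditions: f(0) = 1/2 + C1 = -4 and f'(0) = 2 + C1 + C2 = -1. Solving gives C1 = -9/2, C2 = 3/2.

f = exp(4*x)/2 - 9*cos(x)*exp(x)/2 + 3*exp(x)*sin(x)/2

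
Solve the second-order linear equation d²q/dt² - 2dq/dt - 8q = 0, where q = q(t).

Characteristic equation r² - 2r - 8 = 0 factors as (r - 4)(r + 2) = 0, so r = 4, -2.
Hence q_h = C1*exp(4*t) + C2*exp(-2*t).

q = C1*exp(4*t) + C2*exp(-2*t)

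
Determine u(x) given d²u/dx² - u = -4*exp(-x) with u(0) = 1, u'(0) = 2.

u = exp(x)/2 + exp(-x)/2 + 2*x*exp(-x)

Characteristic equation r² - 1 = 0 factors as (r + 1)(r - 1) = 0, so r = -1, 1.
Hence u_h = C1*exp(-x) + C2*exp(x).
Since exp(-x) solves the homogeneous equation (r = -1 is a root of multiplicity 1), multiply the trial by x. Try u_p = A*x*exp(-x). Substituting into the equation and dividing by exp(-x) gives A = 2, so u_p = 2*x*exp(-x).
General solution: u = C1*exp(-x) + C2*exp(x) + 2*x*exp(-x).
Apply the initial conditions: u(0) = C1 + C2 = 1 and u'(0) = 2 + C2 - C1 = 2. Solving gives C1 = 1/2, C2 = 1/2.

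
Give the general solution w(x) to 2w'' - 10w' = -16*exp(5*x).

Divide through by 2: w'' - 5w' = -8*exp(5*x).
Characteristic equation r² - 5r = 0 factors as (r - 5)r = 0, so r = 5, 0.
Hence w_h = C1*exp(5*x) + C2.
Since exp(5*x) solves the homogeneous equation (r = 5 is a root of multiplicity 1), multiply the trial by x. Try w_p = A*x*exp(5*x). Substituting into the equation and dividing by exp(5*x) gives A = -8/5, so w_p = -8*x*exp(5*x)/5.

w = C2 + C1*exp(5*x) - 8*x*exp(5*x)/5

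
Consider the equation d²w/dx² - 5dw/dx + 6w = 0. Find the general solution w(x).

w = C1*exp(2*x) + C2*exp(3*x)

Characteristic equation r² - 5r + 6 = 0 factors as (r - 2)(r - 3) = 0, so r = 2, 3.
Hence w_h = C1*exp(2*x) + C2*exp(3*x).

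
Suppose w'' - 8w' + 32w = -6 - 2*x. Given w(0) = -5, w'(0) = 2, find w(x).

Characteristic equation r² - 8r + 32 = 0 has discriminant (-8)² - 4·(32) = -64 < 0, so r = 4 ± 4i.
Hence w_h = C1*cos(4*x)*exp(4*x) + C2*exp(4*x)*sin(4*x).
For the particular solution try w_p = A0 + A1*x. Substituting and matching coefficients of each power of x gives A0 = -13/64, A1 = -1/16, so w_p = -13/64 - x/16.
General solution: w = -13/64 - x/16 + C1*cos(4*x)*exp(4*x) + C2*exp(4*x)*sin(4*x).
Apply the initial conditions: w(0) = -13/64 + C1 = -5 and w'(0) = -1/16 + 4*C1 + 4*C2 = 2. Solving gives C1 = -307/64, C2 = 85/16.

w = -13/64 - x/16 - 307*cos(4*x)*exp(4*x)/64 + 85*exp(4*x)*sin(4*x)/16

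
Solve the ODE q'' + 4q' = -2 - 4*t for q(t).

Characteristic equation r² + 4r = 0 factors as (r + 4)r = 0, so r = -4, 0.
Hence q_h = C1*exp(-4*t) + C2.
Since 0 is a characteristic root (multiplicity 1), multiply the polynomial trial by t: try q_p = t*(A0 + A1*t). Substituting and matching coefficients of each power of t gives A0 = -1/4, A1 = -1/2, so q_p = -t^2/2 - t/4.

q = C2 - t**2/2 - t/4 + C1*exp(-4*t)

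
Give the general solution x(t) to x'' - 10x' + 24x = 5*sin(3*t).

Characteristic equation r² - 10r + 24 = 0 factors as (r - 4)(r - 6) = 0, so r = 4, 6.
Hence x_h = C1*exp(4*t) + C2*exp(6*t).
Try x_p = A*cos(3*t) + B*sin(3*t). Substituting and equating the coefficients of cos(3t) and sin(3t) gives A = 2/15, B = 1/15, so x_p = sin(3*t)/15 + 2*cos(3*t)/15.

x = sin(3*t)/15 + 2*cos(3*t)/15 + C1*exp(4*t) + C2*exp(6*t)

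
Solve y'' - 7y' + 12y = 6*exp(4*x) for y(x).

Characteristic equation r² - 7r + 12 = 0 factors as (r - 4)(r - 3) = 0, so r = 4, 3.
Hence y_h = C1*exp(4*x) + C2*exp(3*x).
Since exp(4*x) solves the homogeneous equation (r = 4 is a root of multiplicity 1), multiply the trial by x. Try y_p = A*x*exp(4*x). Substituting into the equation and dividing by exp(4*x) gives A = 6, so y_p = 6*x*exp(4*x).

y = C1*exp(4*x) + C2*exp(3*x) + 6*x*exp(4*x)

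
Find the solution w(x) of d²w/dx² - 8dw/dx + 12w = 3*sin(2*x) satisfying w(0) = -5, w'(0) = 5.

Characteristic equation r² - 8r + 12 = 0 factors as (r - 2)(r - 6) = 0, so r = 2, 6.
Hence w_h = C1*exp(2*x) + C2*exp(6*x).
Try w_p = A*cos(2*x) + B*sin(2*x). Substituting and equating the coefficients of cos(2x) and sin(2x) gives A = 3/20, B = 3/40, so w_p = 3*cos(2*x)/20 + 3*sin(2*x)/40.
General solution: w = 3*cos(2*x)/20 + 3*sin(2*x)/40 + C1*exp(2*x) + C2*exp(6*x).
Apply the initial conditions: w(0) = 3/20 + C1 + C2 = -5 and w'(0) = 3/20 + 2*C1 + 6*C2 = 5. Solving gives C1 = -143/16, C2 = 303/80.

w = -143*exp(2*x)/16 + 3*cos(2*x)/20 + 3*sin(2*x)/40 + 303*exp(6*x)/80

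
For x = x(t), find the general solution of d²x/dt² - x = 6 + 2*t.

x = -6 - 2*t + C1*exp(t) + C2*exp(-t)

Characteristic equation r² - 1 = 0 factors as (r - 1)(r + 1) = 0, so r = 1, -1.
Hence x_h = C1*exp(t) + C2*exp(-t).
For the particular solution try x_p = A0 + A1*t. Substituting and matching coefficients of each power of t gives A0 = -6, A1 = -2, so x_p = -6 - 2*t.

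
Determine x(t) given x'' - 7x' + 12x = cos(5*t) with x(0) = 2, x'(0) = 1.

x = -201*exp(4*t)/41 - 35*sin(5*t)/1394 - 13*cos(5*t)/1394 + 235*exp(3*t)/34

Characteristic equation r² - 7r + 12 = 0 factors as (r - 4)(r - 3) = 0, so r = 4, 3.
Hence x_h = C1*exp(4*t) + C2*exp(3*t).
Try x_p = A*cos(5*t) + B*sin(5*t). Substituting and equating the coefficients of cos(5t) and sin(5t) gives A = -13/1394, B = -35/1394, so x_p = -35*sin(5*t)/1394 - 13*cos(5*t)/1394.
General solution: x = -35*sin(5*t)/1394 - 13*cos(5*t)/1394 + C1*exp(4*t) + C2*exp(3*t).
Apply the initial conditions: x(0) = -13/1394 + C1 + C2 = 2 and x'(0) = -175/1394 + 3*C2 + 4*C1 = 1. Solving gives C1 = -201/41, C2 = 235/34.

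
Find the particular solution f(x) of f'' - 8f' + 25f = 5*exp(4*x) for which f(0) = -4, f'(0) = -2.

f = 5*exp(4*x)/9 - 41*cos(3*x)*exp(4*x)/9 + 14*exp(4*x)*sin(3*x)/3

Characteristic equation r² - 8r + 25 = 0 has discriminant (-8)² - 4·(25) = -36 < 0, so r = 4 ± 3i.
Hence f_h = C1*cos(3*x)*exp(4*x) + C2*exp(4*x)*sin(3*x).
Try f_p = A*exp(4*x). Substituting into the equation and dividing by exp(4*x) gives A = 5/9, so f_p = 5*exp(4*x)/9.
General solution: f = 5*exp(4*x)/9 + C1*cos(3*x)*exp(4*x) + C2*exp(4*x)*sin(3*x).
Apply the initial conditions: f(0) = 5/9 + C1 = -4 and f'(0) = 20/9 + 3*C2 + 4*C1 = -2. Solving gives C1 = -41/9, C2 = 14/3.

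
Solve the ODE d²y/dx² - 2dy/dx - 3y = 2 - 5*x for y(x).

y = -16/9 + 5*x/3 + C1*exp(-x) + C2*exp(3*x)

Characteristic equation r² - 2r - 3 = 0 factors as (r + 1)(r - 3) = 0, so r = -1, 3.
Hence y_h = C1*exp(-x) + C2*exp(3*x).
For the particular solution try y_p = A0 + A1*x. Substituting and matching coefficients of each power of x gives A0 = -16/9, A1 = 5/3, so y_p = -16/9 + 5*x/3.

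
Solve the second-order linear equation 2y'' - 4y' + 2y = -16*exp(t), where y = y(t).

Divide through by 2: y'' - 2y' + y = -8*exp(t).
Characteristic equation r² - 2r + 1 = 0 has discriminant (-2)² - 4·(1) = 0, so r = 1 is a repeated root.
Hence y_h = (C1 + C2*t)*exp(t).
Since exp(t) solves the homogeneous equation (r = 1 is a root of multiplicity 2), multiply the trial by t^2. Try y_p = A*t^2*exp(t). Substituting into the equation and dividing by exp(t) gives A = -4, so y_p = -4*t^2*exp(t).

y = C1*exp(t) - 4*t**2*exp(t) + C2*t*exp(t)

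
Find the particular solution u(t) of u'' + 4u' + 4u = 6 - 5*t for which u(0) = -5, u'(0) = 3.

Characteristic equation r² + 4r + 4 = 0 has discriminant (4)² - 4·(4) = 0, so r = -2 is a repeated root.
Hence u_h = (C1 + C2*t)*exp(-2*t).
For the particular solution try u_p = A0 + A1*t. Substituting and matching coefficients of each power of t gives A0 = 11/4, A1 = -5/4, so u_p = 11/4 - 5*t/4.
General solution: u = 11/4 - 5*t/4 + C1*exp(-2*t) + C2*t*exp(-2*t).
Apply the initial conditions: u(0) = 11/4 + C1 = -5 and u'(0) = -5/4 + C2 - 2*C1 = 3. Solving gives C1 = -31/4, C2 = -45/4.

u = 11/4 - 31*exp(-2*t)/4 - 5*t/4 - 45*t*exp(-2*t)/4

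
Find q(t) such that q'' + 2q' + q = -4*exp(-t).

q = C1*exp(-t) - 2*t**2*exp(-t) + C2*t*exp(-t)

Characteristic equation r² + 2r + 1 = 0 has discriminant (2)² - 4·(1) = 0, so r = -1 is a repeated root.
Hence q_h = (C1 + C2*t)*exp(-t).
Since exp(-t) solves the homogeneous equation (r = -1 is a root of multiplicity 2), multiply the trial by t^2. Try q_p = A*t^2*exp(-t). Substituting into the equation and dividing by exp(-t) gives A = -2, so q_p = -2*t^2*exp(-t).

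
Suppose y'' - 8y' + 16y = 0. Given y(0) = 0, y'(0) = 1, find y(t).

Characteristic equation r² - 8r + 16 = 0 has discriminant (-8)² - 4·(16) = 0, so r = 4 is a repeated root.
Hence y_h = (C1 + C2*t)*exp(4*t).
Apply the initial conditions: y(0) = C1 = 0 and y'(0) = C2 + 4*C1 = 1. Solving gives C1 = 0, C2 = 1.

y = t*exp(4*t)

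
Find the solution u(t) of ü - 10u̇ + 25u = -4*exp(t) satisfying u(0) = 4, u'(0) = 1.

Characteristic equation r² - 10r + 25 = 0 has discriminant (-10)² - 4·(25) = 0, so r = 5 is a repeated root.
Hence u_h = (C1 + C2*t)*exp(5*t).
Try u_p = A*exp(t). Substituting into the equation and dividing by exp(t) gives A = -1/4, so u_p = -exp(t)/4.
General solution: u = -exp(t)/4 + C1*exp(5*t) + C2*t*exp(5*t).
Apply the initial conditions: u(0) = -1/4 + C1 = 4 and u'(0) = -1/4 + C2 + 5*C1 = 1. Solving gives C1 = 17/4, C2 = -20.

u = -exp(t)/4 + 17*exp(5*t)/4 - 20*t*exp(5*t)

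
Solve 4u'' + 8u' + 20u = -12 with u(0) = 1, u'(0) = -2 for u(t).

u = -3/5 - exp(-t)*sin(2*t)/5 + 8*cos(2*t)*exp(-t)/5

Divide through by 4: u'' + 2u' + 5u = -3.
Characteristic equation r² + 2r + 5 = 0 has discriminant (2)² - 4·(5) = -16 < 0, so r = -1 ± 2i.
Hence u_h = C1*cos(2*t)*exp(-t) + C2*exp(-t)*sin(2*t).
For the particular solution try u_p = A0. Substituting and matching coefficients of each power of t gives A0 = -3/5, so u_p = -3/5.
General solution: u = -3/5 + C1*cos(2*t)*exp(-t) + C2*exp(-t)*sin(2*t).
Apply the initial conditions: u(0) = -3/5 + C1 = 1 and u'(0) = -C1 + 2*C2 = -2. Solving gives C1 = 8/5, C2 = -1/5.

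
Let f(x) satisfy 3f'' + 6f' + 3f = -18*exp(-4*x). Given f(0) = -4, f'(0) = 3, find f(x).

f = -10*exp(-x)/3 - 2*exp(-4*x)/3 - 3*x*exp(-x)

Divide through by 3: f'' + 2f' + f = -6*exp(-4*x).
Characteristic equation r² + 2r + 1 = 0 has discriminant (2)² - 4·(1) = 0, so r = -1 is a repeated root.
Hence f_h = (C1 + C2*x)*exp(-x).
Try f_p = A*exp(-4*x). Substituting into the equation and dividing by exp(-4*x) gives A = -2/3, so f_p = -2*exp(-4*x)/3.
General solution: f = -2*exp(-4*x)/3 + C1*exp(-x) + C2*x*exp(-x).
Apply the initial conditions: f(0) = -2/3 + C1 = -4 and f'(0) = 8/3 + C2 - C1 = 3. Solving gives C1 = -10/3, C2 = -3.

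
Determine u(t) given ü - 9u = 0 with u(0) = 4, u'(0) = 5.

u = 7*exp(-3*t)/6 + 17*exp(3*t)/6

Characteristic equation r² - 9 = 0 factors as (r - 3)(r + 3) = 0, so r = 3, -3.
Hence u_h = C1*exp(3*t) + C2*exp(-3*t).
Apply the initial conditions: u(0) = C1 + C2 = 4 and u'(0) = -3*C2 + 3*C1 = 5. Solving gives C1 = 17/6, C2 = 7/6.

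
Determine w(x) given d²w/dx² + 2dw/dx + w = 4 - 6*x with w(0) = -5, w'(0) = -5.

w = 16 - 21*exp(-x) - 6*x - 20*x*exp(-x)

Characteristic equation r² + 2r + 1 = 0 has discriminant (2)² - 4·(1) = 0, so r = -1 is a repeated root.
Hence w_h = (C1 + C2*x)*exp(-x).
For the particular solution try w_p = A0 + A1*x. Substituting and matching coefficients of each power of x gives A0 = 16, A1 = -6, so w_p = 16 - 6*x.
General solution: w = 16 - 6*x + C1*exp(-x) + C2*x*exp(-x).
Apply the initial conditions: w(0) = 16 + C1 = -5 and w'(0) = -6 + C2 - C1 = -5. Solving gives C1 = -21, C2 = -20.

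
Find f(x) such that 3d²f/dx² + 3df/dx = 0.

Divide through by 3: f'' + f' = 0.
Characteristic equation r² + r = 0 factors as (r + 1)r = 0, so r = -1, 0.
Hence f_h = C1*exp(-x) + C2.

f = C2 + C1*exp(-x)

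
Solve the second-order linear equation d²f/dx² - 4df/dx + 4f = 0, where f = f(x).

Characteristic equation r² - 4r + 4 = 0 has discriminant (-4)² - 4·(4) = 0, so r = 2 is a repeated root.
Hence f_h = (C1 + C2*x)*exp(2*x).

f = C1*exp(2*x) + C2*x*exp(2*x)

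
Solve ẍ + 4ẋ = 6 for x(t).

Characteristic equation r² + 4r = 0 factors as (r + 4)r = 0, so r = -4, 0.
Hence x_h = C1*exp(-4*t) + C2.
Since 0 is a characteristic root (multiplicity 1), multiply the polynomial trial by t: try x_p = A0*t. Substituting and matching coefficients of each power of t gives A0 = 3/2, so x_p = 3*t/2.

x = C2 + 3*t/2 + C1*exp(-4*t)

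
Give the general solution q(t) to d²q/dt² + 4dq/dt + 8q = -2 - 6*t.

q = 1/8 - 3*t/4 + C1*cos(2*t)*exp(-2*t) + C2*exp(-2*t)*sin(2*t)

Characteristic equation r² + 4r + 8 = 0 has discriminant (4)² - 4·(8) = -16 < 0, so r = -2 ± 2i.
Hence q_h = C1*cos(2*t)*exp(-2*t) + C2*exp(-2*t)*sin(2*t).
For the particular solution try q_p = A0 + A1*t. Substituting and matching coefficients of each power of t gives A0 = 1/8, A1 = -3/4, so q_p = 1/8 - 3*t/4.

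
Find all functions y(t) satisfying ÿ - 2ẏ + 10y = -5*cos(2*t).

y = -15*cos(2*t)/26 + 5*sin(2*t)/13 + C1*cos(3*t)*exp(t) + C2*exp(t)*sin(3*t)

Characteristic equation r² - 2r + 10 = 0 has discriminant (-2)² - 4·(10) = -36 < 0, so r = 1 ± 3i.
Hence y_h = C1*cos(3*t)*exp(t) + C2*exp(t)*sin(3*t).
Try y_p = A*cos(2*t) + B*sin(2*t). Substituting and equating the coefficients of cos(2t) and sin(2t) gives A = -15/26, B = 5/13, so y_p = -15*cos(2*t)/26 + 5*sin(2*t)/13.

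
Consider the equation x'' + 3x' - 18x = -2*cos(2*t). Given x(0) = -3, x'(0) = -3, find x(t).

x = -31*exp(3*t)/13 - 7*exp(-6*t)/10 - 3*sin(2*t)/130 + 11*cos(2*t)/130

Characteristic equation r² + 3r - 18 = 0 factors as (r - 3)(r + 6) = 0, so r = 3, -6.
Hence x_h = C1*exp(3*t) + C2*exp(-6*t).
Try x_p = A*cos(2*t) + B*sin(2*t). Substituting and equating the coefficients of cos(2t) and sin(2t) gives A = 11/130, B = -3/130, so x_p = -3*sin(2*t)/130 + 11*cos(2*t)/130.
General solution: x = -3*sin(2*t)/130 + 11*cos(2*t)/130 + C1*exp(3*t) + C2*exp(-6*t).
Apply the initial conditions: x(0) = 11/130 + C1 + C2 = -3 and x'(0) = -3/65 - 6*C2 + 3*C1 = -3. Solving gives C1 = -31/13, C2 = -7/10.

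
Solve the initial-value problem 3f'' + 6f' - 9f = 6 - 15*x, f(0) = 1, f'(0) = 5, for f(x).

Divide through by 3: f'' + 2f' - 3f = 2 - 5*x.
Characteristic equation r² + 2r - 3 = 0 factors as (r - 1)(r + 3) = 0, so r = 1, -3.
Hence f_h = C1*exp(x) + C2*exp(-3*x).
For the particular solution try f_p = A0 + A1*x. Substituting and matching coefficients of each power of x gives A0 = 4/9, A1 = 5/3, so f_p = 4/9 + 5*x/3.
General solution: f = 4/9 + 5*x/3 + C1*exp(x) + C2*exp(-3*x).
Apply the initial conditions: f(0) = 4/9 + C1 + C2 = 1 and f'(0) = 5/3 + C1 - 3*C2 = 5. Solving gives C1 = 5/4, C2 = -25/36.

f = 4/9 - 25*exp(-3*x)/36 + 5*x/3 + 5*exp(x)/4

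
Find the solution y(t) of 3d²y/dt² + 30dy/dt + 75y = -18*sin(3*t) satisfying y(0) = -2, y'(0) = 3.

Divide through by 3: y'' + 10y' + 25y = -6*sin(3*t).
Characteristic equation r² + 10r + 25 = 0 has discriminant (10)² - 4·(25) = 0, so r = -5 is a repeated root.
Hence y_h = (C1 + C2*t)*exp(-5*t).
Try y_p = A*cos(3*t) + B*sin(3*t). Substituting and equating the coefficients of cos(3t) and sin(3t) gives A = 45/289, B = -24/289, so y_p = -24*sin(3*t)/289 + 45*cos(3*t)/289.
General solution: y = -24*sin(3*t)/289 + 45*cos(3*t)/289 + C1*exp(-5*t) + C2*t*exp(-5*t).
Apply the initial conditions: y(0) = 45/289 + C1 = -2 and y'(0) = -72/289 + C2 - 5*C1 = 3. Solving gives C1 = -623/289, C2 = -128/17.

y = -623*exp(-5*t)/289 - 24*sin(3*t)/289 + 45*cos(3*t)/289 - 128*t*exp(-5*t)/17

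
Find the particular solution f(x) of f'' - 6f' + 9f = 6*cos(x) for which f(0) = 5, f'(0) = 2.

Characteristic equation r² - 6r + 9 = 0 has discriminant (-6)² - 4·(9) = 0, so r = 3 is a repeated root.
Hence f_h = (C1 + C2*x)*exp(3*x).
Try f_p = A*cos(x) + B*sin(x). Substituting and equating the coefficients of cos(x) and sin(x) gives A = 12/25, B = -9/25, so f_p = -9*sin(x)/25 + 12*cos(x)/25.
General solution: f = -9*sin(x)/25 + 12*cos(x)/25 + C1*exp(3*x) + C2*x*exp(3*x).
Apply the initial conditions: f(0) = 12/25 + C1 = 5 and f'(0) = -9/25 + C2 + 3*C1 = 2. Solving gives C1 = 113/25, C2 = -56/5.

f = -9*sin(x)/25 + 12*cos(x)/25 + 113*exp(3*x)/25 - 56*x*exp(3*x)/5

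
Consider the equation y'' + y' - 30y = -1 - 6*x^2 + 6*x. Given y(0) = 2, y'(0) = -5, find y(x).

Characteristic equation r² + r - 30 = 0 factors as (r + 6)(r - 5) = 0, so r = -6, 5.
Hence y_h = C1*exp(-6*x) + C2*exp(5*x).
For the particular solution try y_p = A0 + A1*x + A2*x^2. Substituting and matching coefficients of each power of x gives A0 = 91/2250, A1 = -14/75, A2 = 1/5, so y_p = 91/2250 - 14*x/75 + x^2/5.
General solution: y = 91/2250 - 14*x/75 + x^2/5 + C1*exp(-6*x) + C2*exp(5*x).
Apply the initial conditions: y(0) = 91/2250 + C1 + C2 = 2 and y'(0) = -14/75 - 6*C1 + 5*C2 = -5. Solving gives C1 = 263/198, C2 = 868/1375.

y = 91/2250 - 14*x/75 + x**2/5 + 263*exp(-6*x)/198 + 868*exp(5*x)/1375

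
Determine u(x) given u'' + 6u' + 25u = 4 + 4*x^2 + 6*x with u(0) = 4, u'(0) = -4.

Characteristic equation r² + 6r + 25 = 0 has discriminant (6)² - 4·(25) = -64 < 0, so r = -3 ± 4i.
Hence u_h = C1*cos(4*x)*exp(-3*x) + C2*exp(-3*x)*sin(4*x).
For the particular solution try u_p = A0 + A1*x + A2*x^2. Substituting and matching coefficients of each power of x gives A0 = 1688/15625, A1 = 102/625, A2 = 4/25, so u_p = 1688/15625 + 4*x^2/25 + 102*x/625.
General solution: u = 1688/15625 + 4*x^2/25 + 102*x/625 + C1*cos(4*x)*exp(-3*x) + C2*exp(-3*x)*sin(4*x).
Apply the initial conditions: u(0) = 1688/15625 + C1 = 4 and u'(0) = 102/625 - 3*C1 + 4*C2 = -4. Solving gives C1 = 60812/15625, C2 = 58693/31250.

u = 1688/15625 + 4*x**2/25 + 102*x/625 + 58693*exp(-3*x)*sin(4*x)/31250 + 60812*cos(4*x)*exp(-3*x)/15625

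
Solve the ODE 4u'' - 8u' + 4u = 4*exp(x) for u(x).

u = C1*exp(x) + x**2*exp(x)/2 + C2*x*exp(x)

Divide through by 4: u'' - 2u' + u = exp(x).
Characteristic equation r² - 2r + 1 = 0 has discriminant (-2)² - 4·(1) = 0, so r = 1 is a repeated root.
Hence u_h = (C1 + C2*x)*exp(x).
Since exp(x) solves the homogeneous equation (r = 1 is a root of multiplicity 2), multiply the trial by x^2. Try u_p = A*x^2*exp(x). Substituting into the equation and dividing by exp(x) gives A = 1/2, so u_p = x^2*exp(x)/2.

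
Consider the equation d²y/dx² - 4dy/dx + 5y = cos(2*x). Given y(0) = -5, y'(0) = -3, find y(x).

y = -8*sin(2*x)/65 + cos(2*x)/65 - 326*cos(x)*exp(2*x)/65 + 473*exp(2*x)*sin(x)/65

Characteristic equation r² - 4r + 5 = 0 has discriminant (-4)² - 4·(5) = -4 < 0, so r = 2 ± i.
Hence y_h = C1*cos(x)*exp(2*x) + C2*exp(2*x)*sin(x).
Try y_p = A*cos(2*x) + B*sin(2*x). Substituting and equating the coefficients of cos(2x) and sin(2x) gives A = 1/65, B = -8/65, so y_p = -8*sin(2*x)/65 + cos(2*x)/65.
General solution: y = -8*sin(2*x)/65 + cos(2*x)/65 + C1*cos(x)*exp(2*x) + C2*exp(2*x)*sin(x).
Apply the initial conditions: y(0) = 1/65 + C1 = -5 and y'(0) = -16/65 + C2 + 2*C1 = -3. Solving gives C1 = -326/65, C2 = 473/65.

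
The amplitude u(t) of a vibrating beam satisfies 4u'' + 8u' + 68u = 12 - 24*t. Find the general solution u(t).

Divide through by 4: u'' + 2u' + 17u = 3 - 6*t.
Characteristic equation r² + 2r + 17 = 0 has discriminant (2)² - 4·(17) = -64 < 0, so r = -1 ± 4i.
Hence u_h = C1*cos(4*t)*exp(-t) + C2*exp(-t)*sin(4*t).
For the particular solution try u_p = A0 + A1*t. Substituting and matching coefficients of each power of t gives A0 = 63/289, A1 = -6/17, so u_p = 63/289 - 6*t/17.

u = 63/289 - 6*t/17 + C1*cos(4*t)*exp(-t) + C2*exp(-t)*sin(4*t)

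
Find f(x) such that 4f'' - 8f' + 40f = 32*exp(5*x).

f = 8*exp(5*x)/25 + C1*cos(3*x)*exp(x) + C2*exp(x)*sin(3*x)

Divide through by 4: f'' - 2f' + 10f = 8*exp(5*x).
Characteristic equation r² - 2r + 10 = 0 has discriminant (-2)² - 4·(10) = -36 < 0, so r = 1 ± 3i.
Hence f_h = C1*cos(3*x)*exp(x) + C2*exp(x)*sin(3*x).
Try f_p = A*exp(5*x). Substituting into the equation and dividing by exp(5*x) gives A = 8/25, so f_p = 8*exp(5*x)/25.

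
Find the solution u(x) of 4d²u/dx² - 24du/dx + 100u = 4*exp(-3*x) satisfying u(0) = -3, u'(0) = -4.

u = exp(-3*x)/52 - 157*cos(4*x)*exp(3*x)/52 + 133*exp(3*x)*sin(4*x)/104

Divide through by 4: u'' - 6u' + 25u = exp(-3*x).
Characteristic equation r² - 6r + 25 = 0 has discriminant (-6)² - 4·(25) = -64 < 0, so r = 3 ± 4i.
Hence u_h = C1*cos(4*x)*exp(3*x) + C2*exp(3*x)*sin(4*x).
Try u_p = A*exp(-3*x). Substituting into the equation and dividing by exp(-3*x) gives A = 1/52, so u_p = exp(-3*x)/52.
General solution: u = exp(-3*x)/52 + C1*cos(4*x)*exp(3*x) + C2*exp(3*x)*sin(4*x).
Apply the initial conditions: u(0) = 1/52 + C1 = -3 and u'(0) = -3/52 + 3*C1 + 4*C2 = -4. Solving gives C1 = -157/52, C2 = 133/104.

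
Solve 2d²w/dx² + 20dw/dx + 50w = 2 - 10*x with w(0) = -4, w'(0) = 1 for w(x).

w = 3/25 - 103*exp(-5*x)/25 - x/5 - 97*x*exp(-5*x)/5

Divide through by 2: w'' + 10w' + 25w = 1 - 5*x.
Characteristic equation r² + 10r + 25 = 0 has discriminant (10)² - 4·(25) = 0, so r = -5 is a repeated root.
Hence w_h = (C1 + C2*x)*exp(-5*x).
For the particular solution try w_p = A0 + A1*x. Substituting and matching coefficients of each power of x gives A0 = 3/25, A1 = -1/5, so w_p = 3/25 - x/5.
General solution: w = 3/25 - x/5 + C1*exp(-5*x) + C2*x*exp(-5*x).
Apply the initial conditions: w(0) = 3/25 + C1 = -4 and w'(0) = -1/5 + C2 - 5*C1 = 1. Solving gives C1 = -103/25, C2 = -97/5.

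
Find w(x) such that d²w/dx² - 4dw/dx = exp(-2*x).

Characteristic equation r² - 4r = 0 factors as (r - 4)r = 0, so r = 4, 0.
Hence w_h = C1*exp(4*x) + C2.
Try w_p = A*exp(-2*x). Substituting into the equation and dividing by exp(-2*x) gives A = 1/12, so w_p = exp(-2*x)/12.

w = C2 + exp(-2*x)/12 + C1*exp(4*x)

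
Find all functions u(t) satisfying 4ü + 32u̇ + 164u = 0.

u = C1*cos(5*t)*exp(-4*t) + C2*exp(-4*t)*sin(5*t)

Divide through by 4: u'' + 8u' + 41u = 0.
Characteristic equation r² + 8r + 41 = 0 has discriminant (8)² - 4·(41) = -100 < 0, so r = -4 ± 5i.
Hence u_h = C1*cos(5*t)*exp(-4*t) + C2*exp(-4*t)*sin(5*t).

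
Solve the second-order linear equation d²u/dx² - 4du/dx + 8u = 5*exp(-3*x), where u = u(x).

Characteristic equation r² - 4r + 8 = 0 has discriminant (-4)² - 4·(8) = -16 < 0, so r = 2 ± 2i.
Hence u_h = C1*cos(2*x)*exp(2*x) + C2*exp(2*x)*sin(2*x).
Try u_p = A*exp(-3*x). Substituting into the equation and dividing by exp(-3*x) gives A = 5/29, so u_p = 5*exp(-3*x)/29.

u = 5*exp(-3*x)/29 + C1*cos(2*x)*exp(2*x) + C2*exp(2*x)*sin(2*x)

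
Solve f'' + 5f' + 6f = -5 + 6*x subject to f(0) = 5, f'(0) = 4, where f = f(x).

f = -5/3 + x + 23*exp(-2*x) - 49*exp(-3*x)/3

Characteristic equation r² + 5r + 6 = 0 factors as (r + 2)(r + 3) = 0, so r = -2, -3.
Hence f_h = C1*exp(-2*x) + C2*exp(-3*x).
For the particular solution try f_p = A0 + A1*x. Substituting and matching coefficients of each power of x gives A0 = -5/3, A1 = 1, so f_p = -5/3 + x.
General solution: f = -5/3 + x + C1*exp(-2*x) + C2*exp(-3*x).
Apply the initial conditions: f(0) = -5/3 + C1 + C2 = 5 and f'(0) = 1 - 3*C2 - 2*C1 = 4. Solving gives C1 = 23, C2 = -49/3.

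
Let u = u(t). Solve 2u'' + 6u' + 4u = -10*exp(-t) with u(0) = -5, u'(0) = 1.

u = -exp(-2*t) - 4*exp(-t) - 5*t*exp(-t)

Divide through by 2: u'' + 3u' + 2u = -5*exp(-t).
Characteristic equation r² + 3r + 2 = 0 factors as (r + 2)(r + 1) = 0, so r = -2, -1.
Hence u_h = C1*exp(-2*t) + C2*exp(-t).
Since exp(-t) solves the homogeneous equation (r = -1 is a root of multiplicity 1), multiply the trial by t. Try u_p = A*t*exp(-t). Substituting into the equation and dividing by exp(-t) gives A = -5, so u_p = -5*t*exp(-t).
General solution: u = C1*exp(-2*t) + C2*exp(-t) - 5*t*exp(-t).
Apply the initial conditions: u(0) = C1 + C2 = -5 and u'(0) = -5 - C2 - 2*C1 = 1. Solving gives C1 = -1, C2 = -4.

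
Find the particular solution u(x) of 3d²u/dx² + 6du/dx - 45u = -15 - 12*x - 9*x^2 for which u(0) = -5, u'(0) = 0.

u = 151/375 - 993*exp(-5*x)/500 - 41*exp(3*x)/12 + x**2/5 + 8*x/25

Divide through by 3: u'' + 2u' - 15u = -5 - 4*x - 3*x^2.
Characteristic equation r² + 2r - 15 = 0 factors as (r + 5)(r - 3) = 0, so r = -5, 3.
Hence u_h = C1*exp(-5*x) + C2*exp(3*x).
For the particular solution try u_p = A0 + A1*x + A2*x^2. Substituting and matching coefficients of each power of x gives A0 = 151/375, A1 = 8/25, A2 = 1/5, so u_p = 151/375 + x^2/5 + 8*x/25.
General solution: u = 151/375 + x^2/5 + 8*x/25 + C1*exp(-5*x) + C2*exp(3*x).
Apply the initial conditions: u(0) = 151/375 + C1 + C2 = -5 and u'(0) = 8/25 - 5*C1 + 3*C2 = 0. Solving gives C1 = -993/500, C2 = -41/12.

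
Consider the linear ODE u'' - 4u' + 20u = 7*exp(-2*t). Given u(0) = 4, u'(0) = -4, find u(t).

u = 7*exp(-2*t)/32 - 89*exp(2*t)*sin(4*t)/32 + 121*cos(4*t)*exp(2*t)/32

Characteristic equation r² - 4r + 20 = 0 has discriminant (-4)² - 4·(20) = -64 < 0, so r = 2 ± 4i.
Hence u_h = C1*cos(4*t)*exp(2*t) + C2*exp(2*t)*sin(4*t).
Try u_p = A*exp(-2*t). Substituting into the equation and dividing by exp(-2*t) gives A = 7/32, so u_p = 7*exp(-2*t)/32.
General solution: u = 7*exp(-2*t)/32 + C1*cos(4*t)*exp(2*t) + C2*exp(2*t)*sin(4*t).
Apply the initial conditions: u(0) = 7/32 + C1 = 4 and u'(0) = -7/16 + 2*C1 + 4*C2 = -4. Solving gives C1 = 121/32, C2 = -89/32.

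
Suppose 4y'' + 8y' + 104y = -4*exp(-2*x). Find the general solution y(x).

y = -exp(-2*x)/26 + C1*cos(5*x)*exp(-x) + C2*exp(-x)*sin(5*x)

Divide through by 4: y'' + 2y' + 26y = -exp(-2*x).
Characteristic equation r² + 2r + 26 = 0 has discriminant (2)² - 4·(26) = -100 < 0, so r = -1 ± 5i.
Hence y_h = C1*cos(5*x)*exp(-x) + C2*exp(-x)*sin(5*x).
Try y_p = A*exp(-2*x). Substituting into the equation and dividing by exp(-2*x) gives A = -1/26, so y_p = -exp(-2*x)/26.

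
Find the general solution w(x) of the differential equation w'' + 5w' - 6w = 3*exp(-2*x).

w = -exp(-2*x)/4 + C1*exp(-6*x) + C2*exp(x)

Characteristic equation r² + 5r - 6 = 0 factors as (r + 6)(r - 1) = 0, so r = -6, 1.
Hence w_h = C1*exp(-6*x) + C2*exp(x).
Try w_p = A*exp(-2*x). Substituting into the equation and dividing by exp(-2*x) gives A = -1/4, so w_p = -exp(-2*x)/4.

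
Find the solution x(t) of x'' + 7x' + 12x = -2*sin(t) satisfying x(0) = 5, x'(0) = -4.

x = -185*exp(-4*t)/17 - 11*sin(t)/85 + 7*cos(t)/85 + 79*exp(-3*t)/5

Characteristic equation r² + 7r + 12 = 0 factors as (r + 3)(r + 4) = 0, so r = -3, -4.
Hence x_h = C1*exp(-3*t) + C2*exp(-4*t).
Try x_p = A*cos(t) + B*sin(t). Substituting and equating the coefficients of cos(t) and sin(t) gives A = 7/85, B = -11/85, so x_p = -11*sin(t)/85 + 7*cos(t)/85.
General solution: x = -11*sin(t)/85 + 7*cos(t)/85 + C1*exp(-3*t) + C2*exp(-4*t).
Apply the initial conditions: x(0) = 7/85 + C1 + C2 = 5 and x'(0) = -11/85 - 4*C2 - 3*C1 = -4. Solving gives C1 = 79/5, C2 = -185/17.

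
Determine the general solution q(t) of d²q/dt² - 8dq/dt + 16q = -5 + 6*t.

q = -1/8 + 3*t/8 + C1*exp(4*t) + C2*t*exp(4*t)

Characteristic equation r² - 8r + 16 = 0 has discriminant (-8)² - 4·(16) = 0, so r = 4 is a repeated root.
Hence q_h = (C1 + C2*t)*exp(4*t).
For the particular solution try q_p = A0 + A1*t. Substituting and matching coefficients of each power of t gives A0 = -1/8, A1 = 3/8, so q_p = -1/8 + 3*t/8.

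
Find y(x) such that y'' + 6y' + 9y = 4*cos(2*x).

Characteristic equation r² + 6r + 9 = 0 has discriminant (6)² - 4·(9) = 0, so r = -3 is a repeated root.
Hence y_h = (C1 + C2*x)*exp(-3*x).
Try y_p = A*cos(2*x) + B*sin(2*x). Substituting and equating the coefficients of cos(2x) and sin(2x) gives A = 20/169, B = 48/169, so y_p = 20*cos(2*x)/169 + 48*sin(2*x)/169.

y = 20*cos(2*x)/169 + 48*sin(2*x)/169 + C1*exp(-3*x) + C2*x*exp(-3*x)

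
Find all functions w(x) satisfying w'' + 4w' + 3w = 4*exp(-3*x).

w = C1*exp(-x) + C2*exp(-3*x) - 2*x*exp(-3*x)

Characteristic equation r² + 4r + 3 = 0 factors as (r + 1)(r + 3) = 0, so r = -1, -3.
Hence w_h = C1*exp(-x) + C2*exp(-3*x).
Since exp(-3*x) solves the homogeneous equation (r = -3 is a root of multiplicity 1), multiply the trial by x. Try w_p = A*x*exp(-3*x). Substituting into the equation and dividing by exp(-3*x) gives A = -2, so w_p = -2*x*exp(-3*x).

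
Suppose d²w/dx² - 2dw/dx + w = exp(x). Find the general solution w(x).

w = C1*exp(x) + x**2*exp(x)/2 + C2*x*exp(x)

Characteristic equation r² - 2r + 1 = 0 has discriminant (-2)² - 4·(1) = 0, so r = 1 is a repeated root.
Hence w_h = (C1 + C2*x)*exp(x).
Since exp(x) solves the homogeneous equation (r = 1 is a root of multiplicity 2), multiply the trial by x^2. Try w_p = A*x^2*exp(x). Substituting into the equation and dividing by exp(x) gives A = 1/2, so w_p = x^2*exp(x)/2.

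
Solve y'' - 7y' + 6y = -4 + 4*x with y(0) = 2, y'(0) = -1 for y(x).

Characteristic equation r² - 7r + 6 = 0 factors as (r - 1)(r - 6) = 0, so r = 1, 6.
Hence y_h = C1*exp(x) + C2*exp(6*x).
For the particular solution try y_p = A0 + A1*x. Substituting and matching coefficients of each power of x gives A0 = 1/9, A1 = 2/3, so y_p = 1/9 + 2*x/3.
General solution: y = 1/9 + 2*x/3 + C1*exp(x) + C2*exp(6*x).
Apply the initial conditions: y(0) = 1/9 + C1 + C2 = 2 and y'(0) = 2/3 + C1 + 6*C2 = -1. Solving gives C1 = 13/5, C2 = -32/45.

y = 1/9 - 32*exp(6*x)/45 + 2*x/3 + 13*exp(x)/5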